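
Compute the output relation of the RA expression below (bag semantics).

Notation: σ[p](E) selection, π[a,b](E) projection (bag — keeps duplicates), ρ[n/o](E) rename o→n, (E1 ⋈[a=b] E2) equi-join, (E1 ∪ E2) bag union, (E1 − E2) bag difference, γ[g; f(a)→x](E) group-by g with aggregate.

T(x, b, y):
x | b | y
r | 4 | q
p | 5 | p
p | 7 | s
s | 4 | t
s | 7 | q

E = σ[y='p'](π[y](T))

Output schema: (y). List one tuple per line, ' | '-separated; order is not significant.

Per-node cardinality:
  T → 5
  π[y](T) → 5
  σ[y='p'](π[y](T)) → 1

== RESULT ==
y
p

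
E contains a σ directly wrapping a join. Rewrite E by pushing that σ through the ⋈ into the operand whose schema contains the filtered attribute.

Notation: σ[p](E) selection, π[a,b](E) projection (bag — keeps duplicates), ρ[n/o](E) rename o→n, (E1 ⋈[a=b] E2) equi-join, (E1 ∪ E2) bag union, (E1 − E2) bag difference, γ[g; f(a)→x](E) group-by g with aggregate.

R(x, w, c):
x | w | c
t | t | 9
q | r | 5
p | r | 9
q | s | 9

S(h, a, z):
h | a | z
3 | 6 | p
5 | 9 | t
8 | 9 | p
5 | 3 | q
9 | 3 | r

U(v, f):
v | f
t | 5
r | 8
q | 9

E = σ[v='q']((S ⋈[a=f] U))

σ filters on v, owned by the right side.
E' = (S ⋈[a=f] σ[v='q'](U))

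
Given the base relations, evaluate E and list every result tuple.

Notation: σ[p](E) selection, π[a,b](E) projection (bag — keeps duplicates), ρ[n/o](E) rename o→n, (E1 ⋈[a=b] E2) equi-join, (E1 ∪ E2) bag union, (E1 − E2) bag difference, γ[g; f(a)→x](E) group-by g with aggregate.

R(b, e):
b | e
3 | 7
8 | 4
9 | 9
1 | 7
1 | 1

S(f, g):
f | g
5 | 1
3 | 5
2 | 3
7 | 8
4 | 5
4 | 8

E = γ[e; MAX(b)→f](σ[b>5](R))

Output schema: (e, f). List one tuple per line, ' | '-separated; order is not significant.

Subexpression sizes:
  R → 5
  σ[b>5](R) → 2
  γ[e; MAX(b)→f](σ[b>5](R)) → 2

== RESULT ==
e | f
4 | 8
9 | 9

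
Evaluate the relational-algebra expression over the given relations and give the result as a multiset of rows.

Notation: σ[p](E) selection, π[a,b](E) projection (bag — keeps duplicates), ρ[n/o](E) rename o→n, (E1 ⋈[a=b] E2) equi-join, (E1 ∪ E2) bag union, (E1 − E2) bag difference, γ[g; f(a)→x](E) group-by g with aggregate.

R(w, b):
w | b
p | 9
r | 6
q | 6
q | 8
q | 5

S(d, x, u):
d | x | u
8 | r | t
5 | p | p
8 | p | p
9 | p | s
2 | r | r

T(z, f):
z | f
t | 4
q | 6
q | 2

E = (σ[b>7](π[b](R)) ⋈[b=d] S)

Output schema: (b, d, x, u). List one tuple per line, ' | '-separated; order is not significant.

Per-node cardinality:
  R → 5
  π[b](R) → 5
  σ[b>7](π[b](R)) → 2
  S → 5
  (σ[b>7](π[b](R)) ⋈[b=d] S) → 3

== RESULT ==
b | d | x | u
8 | 8 | p | p
8 | 8 | r | t
9 | 9 | p | s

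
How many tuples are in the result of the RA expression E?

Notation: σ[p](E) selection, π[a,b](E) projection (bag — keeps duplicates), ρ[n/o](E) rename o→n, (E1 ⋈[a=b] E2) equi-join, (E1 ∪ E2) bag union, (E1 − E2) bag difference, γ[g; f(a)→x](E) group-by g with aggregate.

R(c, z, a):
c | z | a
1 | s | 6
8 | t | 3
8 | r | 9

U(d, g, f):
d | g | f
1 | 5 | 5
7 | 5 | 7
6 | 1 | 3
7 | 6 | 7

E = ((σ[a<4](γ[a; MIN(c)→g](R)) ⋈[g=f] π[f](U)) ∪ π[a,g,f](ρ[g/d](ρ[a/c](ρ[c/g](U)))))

Row counts bottom-up:
  R → 3
  γ[a; MIN(c)→g](R) → 3
  σ[a<4](γ[a; MIN(c)→g](R)) → 1
  U → 4
  π[f](U) → 4
  (σ[a<4](γ[a; MIN(c)→g](R)) ⋈[g=f] π[f](U)) → 0
  U → 4
  ρ[c/g](U) → 4
  ρ[a/c](ρ[c/g](U)) → 4
  ρ[g/d](ρ[a/c](ρ[c/g](U))) → 4
  π[a,g,f](ρ[g/d](ρ[a/c](ρ[c/g](U)))) → 4
  ((σ[a<4](γ[a; MIN(c)→g](R)) ⋈[g=f] π[f](U)) ∪ π[a,g,f](ρ[g/d](ρ[a/c](ρ[c/g](U))))) → 4

|E| = 4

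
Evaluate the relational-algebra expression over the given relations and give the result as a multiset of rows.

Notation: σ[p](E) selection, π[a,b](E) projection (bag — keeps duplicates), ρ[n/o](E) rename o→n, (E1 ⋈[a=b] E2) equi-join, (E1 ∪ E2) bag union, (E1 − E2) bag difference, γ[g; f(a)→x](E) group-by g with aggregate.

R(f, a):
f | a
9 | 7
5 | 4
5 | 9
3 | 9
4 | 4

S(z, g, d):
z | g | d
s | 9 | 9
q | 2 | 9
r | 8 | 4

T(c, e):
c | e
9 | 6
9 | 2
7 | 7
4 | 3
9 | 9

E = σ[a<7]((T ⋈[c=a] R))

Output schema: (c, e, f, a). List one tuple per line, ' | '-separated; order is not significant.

Row counts bottom-up:
  T → 5
  R → 5
  (T ⋈[c=a] R) → 9
  σ[a<7]((T ⋈[c=a] R)) → 2

== RESULT ==
c | e | f | a
4 | 3 | 4 | 4
4 | 3 | 5 | 4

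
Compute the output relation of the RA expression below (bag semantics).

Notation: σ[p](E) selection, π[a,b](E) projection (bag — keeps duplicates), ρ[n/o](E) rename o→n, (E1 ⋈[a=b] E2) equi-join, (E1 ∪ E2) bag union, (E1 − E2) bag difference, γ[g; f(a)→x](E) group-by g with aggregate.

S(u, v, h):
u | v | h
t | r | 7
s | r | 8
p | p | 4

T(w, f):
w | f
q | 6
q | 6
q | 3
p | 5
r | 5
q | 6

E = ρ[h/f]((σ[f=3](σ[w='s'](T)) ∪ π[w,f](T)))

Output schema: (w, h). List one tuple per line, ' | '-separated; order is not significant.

Row counts bottom-up:
  T → 6
  σ[w='s'](T) → 0
  σ[f=3](σ[w='s'](T)) → 0
  T → 6
  π[w,f](T) → 6
  (σ[f=3](σ[w='s'](T)) ∪ π[w,f](T)) → 6
  ρ[h/f]((σ[f=3](σ[w='s'](T)) ∪ π[w,f](T))) → 6

== RESULT ==
w | h
p | 5
q | 3
q | 6
q | 6
q | 6
r | 5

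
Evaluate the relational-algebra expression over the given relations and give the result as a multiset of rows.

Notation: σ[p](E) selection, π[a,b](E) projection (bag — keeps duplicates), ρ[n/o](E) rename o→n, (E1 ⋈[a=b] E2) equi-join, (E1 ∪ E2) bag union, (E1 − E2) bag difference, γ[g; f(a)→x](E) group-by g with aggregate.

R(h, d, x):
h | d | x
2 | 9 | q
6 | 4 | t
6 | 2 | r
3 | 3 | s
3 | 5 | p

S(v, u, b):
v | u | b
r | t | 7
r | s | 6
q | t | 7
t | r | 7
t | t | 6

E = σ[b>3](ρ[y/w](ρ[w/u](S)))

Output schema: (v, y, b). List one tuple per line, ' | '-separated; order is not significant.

Subexpression sizes:
  S → 5
  ρ[w/u](S) → 5
  ρ[y/w](ρ[w/u](S)) → 5
  σ[b>3](ρ[y/w](ρ[w/u](S))) → 5

== RESULT ==
v | y | b
q | t | 7
r | s | 6
r | t | 7
t | r | 7
t | t | 6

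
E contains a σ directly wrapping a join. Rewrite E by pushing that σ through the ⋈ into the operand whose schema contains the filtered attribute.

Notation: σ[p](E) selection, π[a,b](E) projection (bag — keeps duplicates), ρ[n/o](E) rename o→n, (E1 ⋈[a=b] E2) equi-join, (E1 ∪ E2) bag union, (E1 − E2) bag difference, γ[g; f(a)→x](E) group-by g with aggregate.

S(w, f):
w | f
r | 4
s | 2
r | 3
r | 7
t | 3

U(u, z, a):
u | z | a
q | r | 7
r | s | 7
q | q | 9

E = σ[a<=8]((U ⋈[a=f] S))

σ filters on a, owned by the left side.
E' = (σ[a<=8](U) ⋈[a=f] S)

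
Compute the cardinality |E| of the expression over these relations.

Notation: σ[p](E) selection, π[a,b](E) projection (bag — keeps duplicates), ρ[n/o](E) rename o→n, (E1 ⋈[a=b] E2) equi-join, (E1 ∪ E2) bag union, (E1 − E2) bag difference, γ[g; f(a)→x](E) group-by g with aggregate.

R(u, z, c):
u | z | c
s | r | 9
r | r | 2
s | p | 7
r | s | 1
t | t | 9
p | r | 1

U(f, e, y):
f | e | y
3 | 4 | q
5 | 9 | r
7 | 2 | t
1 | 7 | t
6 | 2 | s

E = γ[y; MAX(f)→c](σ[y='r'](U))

Subexpression sizes:
  U → 5
  σ[y='r'](U) → 1
  γ[y; MAX(f)→c](σ[y='r'](U)) → 1

|E| = 1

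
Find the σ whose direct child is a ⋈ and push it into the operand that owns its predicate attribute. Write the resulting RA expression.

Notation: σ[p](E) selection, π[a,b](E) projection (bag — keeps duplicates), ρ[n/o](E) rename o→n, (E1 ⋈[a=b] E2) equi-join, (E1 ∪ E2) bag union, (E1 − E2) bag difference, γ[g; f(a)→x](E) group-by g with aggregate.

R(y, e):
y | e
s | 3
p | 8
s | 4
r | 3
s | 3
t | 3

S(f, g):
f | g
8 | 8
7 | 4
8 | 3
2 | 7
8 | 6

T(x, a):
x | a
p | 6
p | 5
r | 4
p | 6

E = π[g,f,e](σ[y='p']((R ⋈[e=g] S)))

σ filters on y, owned by the left side.
E' = π[g,f,e]((σ[y='p'](R) ⋈[e=g] S))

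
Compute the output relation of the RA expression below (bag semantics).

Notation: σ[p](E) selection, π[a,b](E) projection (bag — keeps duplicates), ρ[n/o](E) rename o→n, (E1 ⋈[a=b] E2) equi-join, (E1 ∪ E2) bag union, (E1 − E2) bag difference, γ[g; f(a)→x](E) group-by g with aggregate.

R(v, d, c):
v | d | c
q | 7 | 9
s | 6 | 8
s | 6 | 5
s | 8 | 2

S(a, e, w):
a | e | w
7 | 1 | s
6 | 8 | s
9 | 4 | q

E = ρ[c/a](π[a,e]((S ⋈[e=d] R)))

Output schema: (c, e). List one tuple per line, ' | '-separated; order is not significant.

Subexpression sizes:
  S → 3
  R → 4
  (S ⋈[e=d] R) → 1
  π[a,e]((S ⋈[e=d] R)) → 1
  ρ[c/a](π[a,e]((S ⋈[e=d] R))) → 1

== RESULT ==
c | e
6 | 8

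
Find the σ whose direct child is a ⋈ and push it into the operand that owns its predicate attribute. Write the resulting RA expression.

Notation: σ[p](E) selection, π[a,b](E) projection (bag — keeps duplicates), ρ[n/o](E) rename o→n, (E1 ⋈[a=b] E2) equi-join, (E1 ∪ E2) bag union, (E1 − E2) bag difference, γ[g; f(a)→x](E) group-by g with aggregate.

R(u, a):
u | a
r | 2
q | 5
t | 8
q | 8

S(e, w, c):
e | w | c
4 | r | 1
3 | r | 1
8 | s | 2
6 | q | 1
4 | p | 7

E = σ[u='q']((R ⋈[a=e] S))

σ filters on u, owned by the left side.
E' = (σ[u='q'](R) ⋈[a=e] S)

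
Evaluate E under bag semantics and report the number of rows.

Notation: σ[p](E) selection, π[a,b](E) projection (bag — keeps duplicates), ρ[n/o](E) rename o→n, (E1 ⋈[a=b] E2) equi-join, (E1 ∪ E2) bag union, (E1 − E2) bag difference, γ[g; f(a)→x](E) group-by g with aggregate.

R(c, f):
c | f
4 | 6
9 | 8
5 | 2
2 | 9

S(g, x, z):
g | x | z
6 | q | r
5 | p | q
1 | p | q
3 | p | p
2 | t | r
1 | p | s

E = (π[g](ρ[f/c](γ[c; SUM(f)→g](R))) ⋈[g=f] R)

Stepwise |·|:
  R → 4
  γ[c; SUM(f)→g](R) → 4
  ρ[f/c](γ[c; SUM(f)→g](R)) → 4
  π[g](ρ[f/c](γ[c; SUM(f)→g](R))) → 4
  R → 4
  (π[g](ρ[f/c](γ[c; SUM(f)→g](R))) ⋈[g=f] R) → 4

|E| = 4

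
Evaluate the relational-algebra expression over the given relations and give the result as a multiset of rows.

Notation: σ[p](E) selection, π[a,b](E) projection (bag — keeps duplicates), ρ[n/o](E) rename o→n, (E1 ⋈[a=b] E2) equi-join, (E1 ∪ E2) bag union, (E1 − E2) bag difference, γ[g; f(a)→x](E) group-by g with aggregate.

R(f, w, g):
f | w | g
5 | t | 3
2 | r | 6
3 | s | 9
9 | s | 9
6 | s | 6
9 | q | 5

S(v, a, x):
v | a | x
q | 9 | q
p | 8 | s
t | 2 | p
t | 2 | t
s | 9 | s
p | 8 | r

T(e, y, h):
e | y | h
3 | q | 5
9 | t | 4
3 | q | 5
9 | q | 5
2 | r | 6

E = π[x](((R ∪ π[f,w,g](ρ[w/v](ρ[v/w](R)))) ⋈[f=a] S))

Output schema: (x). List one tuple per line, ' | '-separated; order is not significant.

Per-node cardinality:
  R → 6
  R → 6
  ρ[v/w](R) → 6
  ρ[w/v](ρ[v/w](R)) → 6
  π[f,w,g](ρ[w/v](ρ[v/w](R))) → 6
  (R ∪ π[f,w,g](ρ[w/v](ρ[v/w](R)))) → 12
  S → 6
  ((R ∪ π[f,w,g](ρ[w/v](ρ[v/w](R)))) ⋈[f=a] S) → 12
  π[x](((R ∪ π[f,w,g](ρ[w/v](ρ[v/w](R)))) ⋈[f=a] S)) → 12

== RESULT ==
x
p
p
q
q
q
q
s
s
s
s
t
t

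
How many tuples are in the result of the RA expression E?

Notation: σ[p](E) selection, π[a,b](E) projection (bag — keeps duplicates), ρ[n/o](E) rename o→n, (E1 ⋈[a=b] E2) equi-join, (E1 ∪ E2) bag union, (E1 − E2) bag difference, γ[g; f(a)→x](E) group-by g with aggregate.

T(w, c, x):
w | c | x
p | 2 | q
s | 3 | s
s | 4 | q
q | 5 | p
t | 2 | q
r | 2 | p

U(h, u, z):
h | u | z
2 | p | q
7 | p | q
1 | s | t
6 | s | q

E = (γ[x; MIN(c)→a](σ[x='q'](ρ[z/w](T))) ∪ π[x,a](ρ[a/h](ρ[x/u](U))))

Per-node cardinality:
  T → 6
  ρ[z/w](T) → 6
  σ[x='q'](ρ[z/w](T)) → 3
  γ[x; MIN(c)→a](σ[x='q'](ρ[z/w](T))) → 1
  U → 4
  ρ[x/u](U) → 4
  ρ[a/h](ρ[x/u](U)) → 4
  π[x,a](ρ[a/h](ρ[x/u](U))) → 4
  (γ[x; MIN(c)→a](σ[x='q'](ρ[z/w](T))) ∪ π[x,a](ρ[a/h](ρ[x/u](U)))) → 5

|E| = 5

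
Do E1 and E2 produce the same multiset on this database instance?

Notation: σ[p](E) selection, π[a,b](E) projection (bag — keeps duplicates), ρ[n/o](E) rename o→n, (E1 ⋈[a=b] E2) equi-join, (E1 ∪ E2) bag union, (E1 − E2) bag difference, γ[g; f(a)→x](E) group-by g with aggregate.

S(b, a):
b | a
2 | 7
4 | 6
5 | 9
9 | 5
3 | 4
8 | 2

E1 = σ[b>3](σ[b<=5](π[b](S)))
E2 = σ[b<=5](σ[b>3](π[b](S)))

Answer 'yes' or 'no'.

E1 subexpression sizes:
  S → 6
  π[b](S) → 6
  σ[b<=5](π[b](S)) → 4
  σ[b>3](σ[b<=5](π[b](S))) → 2
E2 subexpression sizes:
  S → 6
  π[b](S) → 6
  σ[b>3](π[b](S)) → 4
  σ[b<=5](σ[b>3](π[b](S))) → 2

E1 and E2 produce the same multiset:
b
4
5

yes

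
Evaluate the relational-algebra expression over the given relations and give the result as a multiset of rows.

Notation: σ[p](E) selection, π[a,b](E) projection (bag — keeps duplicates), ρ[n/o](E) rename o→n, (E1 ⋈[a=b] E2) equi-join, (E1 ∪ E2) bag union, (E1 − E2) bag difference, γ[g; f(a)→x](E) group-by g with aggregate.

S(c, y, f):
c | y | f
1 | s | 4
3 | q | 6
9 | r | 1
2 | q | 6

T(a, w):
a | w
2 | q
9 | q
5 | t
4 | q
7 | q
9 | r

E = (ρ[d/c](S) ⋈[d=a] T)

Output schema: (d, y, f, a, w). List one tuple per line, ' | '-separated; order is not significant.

Row counts bottom-up:
  S → 4
  ρ[d/c](S) → 4
  T → 6
  (ρ[d/c](S) ⋈[d=a] T) → 3

== RESULT ==
d | y | f | a | w
2 | q | 6 | 2 | q
9 | r | 1 | 9 | q
9 | r | 1 | 9 | r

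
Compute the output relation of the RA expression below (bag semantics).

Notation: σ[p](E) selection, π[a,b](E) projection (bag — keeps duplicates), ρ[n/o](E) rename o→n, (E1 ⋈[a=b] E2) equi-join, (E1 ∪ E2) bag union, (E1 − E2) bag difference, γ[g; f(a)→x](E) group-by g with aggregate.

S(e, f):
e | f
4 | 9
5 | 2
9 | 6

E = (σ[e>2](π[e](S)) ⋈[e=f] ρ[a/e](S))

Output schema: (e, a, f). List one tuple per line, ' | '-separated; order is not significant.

Per-node cardinality:
  S → 3
  π[e](S) → 3
  σ[e>2](π[e](S)) → 3
  S → 3
  ρ[a/e](S) → 3
  (σ[e>2](π[e](S)) ⋈[e=f] ρ[a/e](S)) → 1

== RESULT ==
e | a | f
9 | 4 | 9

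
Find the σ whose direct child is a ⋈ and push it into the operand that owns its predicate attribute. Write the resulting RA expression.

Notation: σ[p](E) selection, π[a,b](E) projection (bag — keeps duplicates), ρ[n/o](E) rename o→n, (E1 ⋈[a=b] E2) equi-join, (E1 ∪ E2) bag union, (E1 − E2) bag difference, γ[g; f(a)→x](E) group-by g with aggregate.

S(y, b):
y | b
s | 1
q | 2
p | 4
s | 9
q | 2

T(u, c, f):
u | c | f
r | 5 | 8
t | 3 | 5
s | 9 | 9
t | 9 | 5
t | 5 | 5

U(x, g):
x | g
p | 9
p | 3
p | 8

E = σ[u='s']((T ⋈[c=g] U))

σ filters on u, owned by the left side.
E' = (σ[u='s'](T) ⋈[c=g] U)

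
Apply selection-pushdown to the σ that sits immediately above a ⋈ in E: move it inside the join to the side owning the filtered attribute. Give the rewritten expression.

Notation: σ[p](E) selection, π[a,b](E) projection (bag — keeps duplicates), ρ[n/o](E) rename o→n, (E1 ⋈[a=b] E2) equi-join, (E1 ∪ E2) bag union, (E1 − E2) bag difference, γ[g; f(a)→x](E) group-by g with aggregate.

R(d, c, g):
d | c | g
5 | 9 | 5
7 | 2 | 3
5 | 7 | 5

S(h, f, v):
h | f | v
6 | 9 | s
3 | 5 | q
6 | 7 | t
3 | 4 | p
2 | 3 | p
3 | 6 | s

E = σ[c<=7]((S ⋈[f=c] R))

σ filters on c, owned by the right side.
E' = (S ⋈[f=c] σ[c<=7](R))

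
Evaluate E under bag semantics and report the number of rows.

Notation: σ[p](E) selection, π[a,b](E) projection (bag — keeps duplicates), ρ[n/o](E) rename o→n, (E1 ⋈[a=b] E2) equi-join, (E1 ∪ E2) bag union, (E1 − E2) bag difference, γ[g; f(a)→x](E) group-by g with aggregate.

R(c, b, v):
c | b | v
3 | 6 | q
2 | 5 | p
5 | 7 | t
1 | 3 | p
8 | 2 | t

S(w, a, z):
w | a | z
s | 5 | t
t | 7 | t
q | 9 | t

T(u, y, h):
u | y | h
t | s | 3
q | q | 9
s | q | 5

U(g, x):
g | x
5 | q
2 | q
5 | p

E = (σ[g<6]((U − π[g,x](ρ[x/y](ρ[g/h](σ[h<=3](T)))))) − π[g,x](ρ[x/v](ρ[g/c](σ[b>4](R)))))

Stepwise |·|:
  U → 3
  T → 3
  σ[h<=3](T) → 1
  ρ[g/h](σ[h<=3](T)) → 1
  ρ[x/y](ρ[g/h](σ[h<=3](T))) → 1
  π[g,x](ρ[x/y](ρ[g/h](σ[h<=3](T)))) → 1
  (U − π[g,x](ρ[x/y](ρ[g/h](σ[h<=3](T))))) → 3
  σ[g<6]((U − π[g,x](ρ[x/y](ρ[g/h](σ[h<=3](T)))))) → 3
  R → 5
  σ[b>4](R) → 3
  ρ[g/c](σ[b>4](R)) → 3
  ρ[x/v](ρ[g/c](σ[b>4](R))) → 3
  π[g,x](ρ[x/v](ρ[g/c](σ[b>4](R)))) → 3
  (σ[g<6]((U − π[g,x](ρ[x/y](ρ[g/h](σ[h<=3](T)))))) − π[g,x](ρ[x/v](ρ[g/c](σ[b>4](R))))) → 3

|E| = 3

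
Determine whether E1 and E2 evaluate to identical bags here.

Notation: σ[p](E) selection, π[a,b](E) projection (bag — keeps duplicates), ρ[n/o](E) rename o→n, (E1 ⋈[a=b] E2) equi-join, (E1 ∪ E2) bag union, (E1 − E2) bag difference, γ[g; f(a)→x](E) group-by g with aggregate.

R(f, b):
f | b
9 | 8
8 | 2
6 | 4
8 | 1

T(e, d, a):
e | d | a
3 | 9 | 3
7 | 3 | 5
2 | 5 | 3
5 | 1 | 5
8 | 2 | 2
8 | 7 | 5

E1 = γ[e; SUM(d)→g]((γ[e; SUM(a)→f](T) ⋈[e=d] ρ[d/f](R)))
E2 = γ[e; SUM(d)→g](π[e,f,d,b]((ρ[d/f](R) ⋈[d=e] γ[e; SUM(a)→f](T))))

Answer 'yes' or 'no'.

E1 stepwise |·|:
  T → 6
  γ[e; SUM(a)→f](T) → 5
  R → 4
  ρ[d/f](R) → 4
  (γ[e; SUM(a)→f](T) ⋈[e=d] ρ[d/f](R)) → 2
  γ[e; SUM(d)→g]((γ[e; SUM(a)→f](T) ⋈[e=d] ρ[d/f](R))) → 1
E2 stepwise |·|:
  R → 4
  ρ[d/f](R) → 4
  T → 6
  γ[e; SUM(a)→f](T) → 5
  (ρ[d/f](R) ⋈[d=e] γ[e; SUM(a)→f](T)) → 2
  π[e,f,d,b]((ρ[d/f](R) ⋈[d=e] γ[e; SUM(a)→f](T))) → 2
  γ[e; SUM(d)→g](π[e,f,d,b]((ρ[d/f](R) ⋈[d=e] γ[e; SUM(a)→f](T)))) → 1

E1 and E2 produce the same multiset:
e | g
8 | 16

yes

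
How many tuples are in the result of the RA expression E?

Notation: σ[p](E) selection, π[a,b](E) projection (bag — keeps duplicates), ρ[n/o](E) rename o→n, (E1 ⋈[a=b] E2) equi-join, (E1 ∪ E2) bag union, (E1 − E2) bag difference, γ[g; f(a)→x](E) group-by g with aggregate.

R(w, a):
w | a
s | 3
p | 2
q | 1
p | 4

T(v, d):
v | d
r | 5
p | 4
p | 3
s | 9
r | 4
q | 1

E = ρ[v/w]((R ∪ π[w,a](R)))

Row counts bottom-up:
  R → 4
  R → 4
  π[w,a](R) → 4
  (R ∪ π[w,a](R)) → 8
  ρ[v/w]((R ∪ π[w,a](R))) → 8

|E| = 8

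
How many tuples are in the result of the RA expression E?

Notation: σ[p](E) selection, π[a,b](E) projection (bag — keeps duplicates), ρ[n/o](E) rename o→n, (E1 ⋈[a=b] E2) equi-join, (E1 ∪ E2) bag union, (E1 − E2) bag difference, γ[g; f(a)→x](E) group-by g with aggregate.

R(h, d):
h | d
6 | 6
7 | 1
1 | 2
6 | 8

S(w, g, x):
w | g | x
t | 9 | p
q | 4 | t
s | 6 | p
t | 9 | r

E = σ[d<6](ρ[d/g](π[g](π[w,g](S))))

Row counts bottom-up:
  S → 4
  π[w,g](S) → 4
  π[g](π[w,g](S)) → 4
  ρ[d/g](π[g](π[w,g](S))) → 4
  σ[d<6](ρ[d/g](π[g](π[w,g](S)))) → 1

|E| = 1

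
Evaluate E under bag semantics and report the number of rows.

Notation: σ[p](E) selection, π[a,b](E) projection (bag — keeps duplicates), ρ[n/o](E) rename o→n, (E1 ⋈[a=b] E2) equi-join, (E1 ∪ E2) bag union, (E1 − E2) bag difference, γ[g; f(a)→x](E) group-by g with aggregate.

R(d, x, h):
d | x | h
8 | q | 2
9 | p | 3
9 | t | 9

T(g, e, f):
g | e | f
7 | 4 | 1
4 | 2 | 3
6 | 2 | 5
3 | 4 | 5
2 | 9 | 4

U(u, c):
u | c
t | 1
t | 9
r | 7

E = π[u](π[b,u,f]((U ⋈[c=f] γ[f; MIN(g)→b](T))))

Row counts bottom-up:
  U → 3
  T → 5
  γ[f; MIN(g)→b](T) → 4
  (U ⋈[c=f] γ[f; MIN(g)→b](T)) → 1
  π[b,u,f]((U ⋈[c=f] γ[f; MIN(g)→b](T))) → 1
  π[u](π[b,u,f]((U ⋈[c=f] γ[f; MIN(g)→b](T)))) → 1

|E| = 1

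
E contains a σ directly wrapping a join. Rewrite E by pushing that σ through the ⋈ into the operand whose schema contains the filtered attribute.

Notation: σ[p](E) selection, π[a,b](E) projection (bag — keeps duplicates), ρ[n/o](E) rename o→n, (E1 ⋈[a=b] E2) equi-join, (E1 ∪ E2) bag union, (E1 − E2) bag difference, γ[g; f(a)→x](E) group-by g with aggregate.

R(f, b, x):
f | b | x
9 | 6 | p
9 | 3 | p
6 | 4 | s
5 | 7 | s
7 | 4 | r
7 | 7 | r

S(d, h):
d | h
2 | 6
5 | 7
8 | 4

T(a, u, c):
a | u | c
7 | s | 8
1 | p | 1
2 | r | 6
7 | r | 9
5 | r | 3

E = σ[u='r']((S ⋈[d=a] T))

σ filters on u, owned by the right side.
E' = (S ⋈[d=a] σ[u='r'](T))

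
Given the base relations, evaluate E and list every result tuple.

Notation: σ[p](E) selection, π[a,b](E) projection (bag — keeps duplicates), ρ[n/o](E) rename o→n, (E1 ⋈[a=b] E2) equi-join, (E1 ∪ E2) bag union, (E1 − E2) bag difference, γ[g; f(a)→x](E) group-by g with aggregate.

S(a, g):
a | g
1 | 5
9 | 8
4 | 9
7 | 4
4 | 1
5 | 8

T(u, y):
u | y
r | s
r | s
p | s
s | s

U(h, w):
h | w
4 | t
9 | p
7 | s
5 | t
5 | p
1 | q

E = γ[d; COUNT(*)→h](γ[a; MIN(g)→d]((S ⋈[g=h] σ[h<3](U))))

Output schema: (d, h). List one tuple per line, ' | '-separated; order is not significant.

Stepwise |·|:
  S → 6
  U → 6
  σ[h<3](U) → 1
  (S ⋈[g=h] σ[h<3](U)) → 1
  γ[a; MIN(g)→d]((S ⋈[g=h] σ[h<3](U))) → 1
  γ[d; COUNT(*)→h](γ[a; MIN(g)→d]((S ⋈[g=h] σ[h<3](U)))) → 1

== RESULT ==
d | h
1 | 1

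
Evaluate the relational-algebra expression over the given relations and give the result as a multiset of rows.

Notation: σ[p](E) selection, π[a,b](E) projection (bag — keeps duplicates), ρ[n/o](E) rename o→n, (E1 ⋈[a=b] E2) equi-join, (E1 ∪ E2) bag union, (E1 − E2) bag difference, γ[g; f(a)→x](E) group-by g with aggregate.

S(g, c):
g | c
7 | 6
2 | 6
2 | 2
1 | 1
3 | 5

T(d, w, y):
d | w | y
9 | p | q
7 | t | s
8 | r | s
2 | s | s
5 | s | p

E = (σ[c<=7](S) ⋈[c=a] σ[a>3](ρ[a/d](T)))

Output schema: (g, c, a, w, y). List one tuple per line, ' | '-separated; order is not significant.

Per-node cardinality:
  S → 5
  σ[c<=7](S) → 5
  T → 5
  ρ[a/d](T) → 5
  σ[a>3](ρ[a/d](T)) → 4
  (σ[c<=7](S) ⋈[c=a] σ[a>3](ρ[a/d](T))) → 1

== RESULT ==
g | c | a | w | y
3 | 5 | 5 | s | p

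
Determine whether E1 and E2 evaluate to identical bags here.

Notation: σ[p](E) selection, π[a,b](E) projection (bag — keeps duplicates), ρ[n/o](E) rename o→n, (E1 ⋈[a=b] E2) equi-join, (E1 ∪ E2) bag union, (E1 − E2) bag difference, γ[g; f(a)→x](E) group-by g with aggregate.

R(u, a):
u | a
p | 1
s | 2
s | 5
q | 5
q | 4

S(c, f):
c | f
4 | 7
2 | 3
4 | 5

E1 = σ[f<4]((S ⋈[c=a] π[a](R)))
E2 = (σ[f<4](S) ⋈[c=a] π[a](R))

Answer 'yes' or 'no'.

E1 per-node cardinality:
  S → 3
  R → 5
  π[a](R) → 5
  (S ⋈[c=a] π[a](R)) → 3
  σ[f<4]((S ⋈[c=a] π[a](R))) → 1
E2 per-node cardinality:
  S → 3
  σ[f<4](S) → 1
  R → 5
  π[a](R) → 5
  (σ[f<4](S) ⋈[c=a] π[a](R)) → 1

E1 and E2 produce the same multiset:
c | f | a
2 | 3 | 2

yes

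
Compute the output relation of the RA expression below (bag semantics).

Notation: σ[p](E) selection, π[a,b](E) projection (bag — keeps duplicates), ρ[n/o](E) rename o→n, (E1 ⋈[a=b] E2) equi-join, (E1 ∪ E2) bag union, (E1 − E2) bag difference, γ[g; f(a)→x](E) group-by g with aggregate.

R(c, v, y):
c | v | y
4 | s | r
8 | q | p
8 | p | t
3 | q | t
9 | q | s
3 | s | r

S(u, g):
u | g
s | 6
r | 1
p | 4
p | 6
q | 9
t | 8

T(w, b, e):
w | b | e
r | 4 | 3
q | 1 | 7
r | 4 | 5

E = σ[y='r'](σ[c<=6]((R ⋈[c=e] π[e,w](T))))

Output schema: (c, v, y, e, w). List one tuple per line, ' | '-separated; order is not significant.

Stepwise |·|:
  R → 6
  T → 3
  π[e,w](T) → 3
  (R ⋈[c=e] π[e,w](T)) → 2
  σ[c<=6]((R ⋈[c=e] π[e,w](T))) → 2
  σ[y='r'](σ[c<=6]((R ⋈[c=e] π[e,w](T)))) → 1

== RESULT ==
c | v | y | e | w
3 | s | r | 3 | r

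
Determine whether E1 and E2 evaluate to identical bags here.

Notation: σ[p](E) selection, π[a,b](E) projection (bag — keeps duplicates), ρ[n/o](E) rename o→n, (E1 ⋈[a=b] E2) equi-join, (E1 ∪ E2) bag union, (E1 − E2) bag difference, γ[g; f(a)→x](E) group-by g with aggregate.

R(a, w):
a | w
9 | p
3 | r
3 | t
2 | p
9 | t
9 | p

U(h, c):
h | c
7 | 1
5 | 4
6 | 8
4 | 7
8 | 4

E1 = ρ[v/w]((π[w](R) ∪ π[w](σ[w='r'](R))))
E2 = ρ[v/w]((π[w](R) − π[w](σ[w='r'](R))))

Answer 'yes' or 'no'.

E1 row counts bottom-up:
  R → 6
  π[w](R) → 6
  R → 6
  σ[w='r'](R) → 1
  π[w](σ[w='r'](R)) → 1
  (π[w](R) ∪ π[w](σ[w='r'](R))) → 7
  ρ[v/w]((π[w](R) ∪ π[w](σ[w='r'](R)))) → 7
E2 row counts bottom-up:
  R → 6
  π[w](R) → 6
  R → 6
  σ[w='r'](R) → 1
  π[w](σ[w='r'](R)) → 1
  (π[w](R) − π[w](σ[w='r'](R))) → 5
  ρ[v/w]((π[w](R) − π[w](σ[w='r'](R)))) → 5

E1 result:
v
p
p
p
r
r
t
t
E2 result:
v
p
p
p
t
t
Witness: ('r',) appears 2× in E1 but 0× in E2.

no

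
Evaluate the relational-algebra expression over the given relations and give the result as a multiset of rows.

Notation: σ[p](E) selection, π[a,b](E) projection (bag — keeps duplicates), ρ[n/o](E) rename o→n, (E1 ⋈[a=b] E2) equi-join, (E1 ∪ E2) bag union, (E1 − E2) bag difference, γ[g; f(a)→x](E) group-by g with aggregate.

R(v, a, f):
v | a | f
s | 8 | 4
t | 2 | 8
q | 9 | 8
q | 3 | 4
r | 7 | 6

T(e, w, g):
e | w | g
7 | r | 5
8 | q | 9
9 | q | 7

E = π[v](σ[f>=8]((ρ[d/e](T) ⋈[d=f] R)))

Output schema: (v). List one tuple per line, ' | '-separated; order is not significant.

Stepwise |·|:
  T → 3
  ρ[d/e](T) → 3
  R → 5
  (ρ[d/e](T) ⋈[d=f] R) → 2
  σ[f>=8]((ρ[d/e](T) ⋈[d=f] R)) → 2
  π[v](σ[f>=8]((ρ[d/e](T) ⋈[d=f] R))) → 2

== RESULT ==
v
q
t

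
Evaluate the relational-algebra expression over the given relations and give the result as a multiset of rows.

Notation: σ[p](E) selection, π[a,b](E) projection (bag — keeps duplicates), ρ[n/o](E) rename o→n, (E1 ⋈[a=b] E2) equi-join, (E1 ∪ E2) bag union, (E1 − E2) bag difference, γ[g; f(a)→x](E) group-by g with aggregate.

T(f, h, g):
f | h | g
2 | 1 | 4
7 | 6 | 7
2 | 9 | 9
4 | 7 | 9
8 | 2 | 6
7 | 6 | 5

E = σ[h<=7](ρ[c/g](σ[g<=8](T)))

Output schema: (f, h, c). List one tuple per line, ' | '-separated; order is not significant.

Stepwise |·|:
  T → 6
  σ[g<=8](T) → 4
  ρ[c/g](σ[g<=8](T)) → 4
  σ[h<=7](ρ[c/g](σ[g<=8](T))) → 4

== RESULT ==
f | h | c
2 | 1 | 4
7 | 6 | 5
7 | 6 | 7
8 | 2 | 6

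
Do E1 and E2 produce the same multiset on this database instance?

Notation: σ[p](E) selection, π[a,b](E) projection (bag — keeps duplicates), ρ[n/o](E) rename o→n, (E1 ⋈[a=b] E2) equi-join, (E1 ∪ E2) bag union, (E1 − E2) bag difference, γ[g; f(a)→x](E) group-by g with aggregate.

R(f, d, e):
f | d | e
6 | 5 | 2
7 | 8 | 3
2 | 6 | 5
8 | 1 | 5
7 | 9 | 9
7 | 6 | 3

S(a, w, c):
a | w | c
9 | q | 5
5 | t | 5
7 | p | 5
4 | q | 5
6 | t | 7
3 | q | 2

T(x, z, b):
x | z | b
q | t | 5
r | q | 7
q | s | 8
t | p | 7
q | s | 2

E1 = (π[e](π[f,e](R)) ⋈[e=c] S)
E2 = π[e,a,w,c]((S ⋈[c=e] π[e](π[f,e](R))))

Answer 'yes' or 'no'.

E1 per-node cardinality:
  R → 6
  π[f,e](R) → 6
  π[e](π[f,e](R)) → 6
  S → 6
  (π[e](π[f,e](R)) ⋈[e=c] S) → 9
E2 per-node cardinality:
  S → 6
  R → 6
  π[f,e](R) → 6
  π[e](π[f,e](R)) → 6
  (S ⋈[c=e] π[e](π[f,e](R))) → 9
  π[e,a,w,c]((S ⋈[c=e] π[e](π[f,e](R)))) → 9

E1 and E2 produce the same multiset:
e | a | w | c
2 | 3 | q | 2
5 | 4 | q | 5
5 | 4 | q | 5
5 | 5 | t | 5
5 | 5 | t | 5
5 | 7 | p | 5
5 | 7 | p | 5
5 | 9 | q | 5
5 | 9 | q | 5

yes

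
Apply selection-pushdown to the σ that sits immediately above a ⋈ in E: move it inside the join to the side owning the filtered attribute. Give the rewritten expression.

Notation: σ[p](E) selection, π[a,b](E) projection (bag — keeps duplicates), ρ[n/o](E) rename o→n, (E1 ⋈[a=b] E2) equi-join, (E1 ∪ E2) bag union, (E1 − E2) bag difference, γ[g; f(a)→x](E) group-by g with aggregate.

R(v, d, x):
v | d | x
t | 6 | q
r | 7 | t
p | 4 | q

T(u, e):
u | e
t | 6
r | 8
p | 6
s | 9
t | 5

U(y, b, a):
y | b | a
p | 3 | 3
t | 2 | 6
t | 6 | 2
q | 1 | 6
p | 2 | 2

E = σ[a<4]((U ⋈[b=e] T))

σ filters on a, owned by the left side.
E' = (σ[a<4](U) ⋈[b=e] T)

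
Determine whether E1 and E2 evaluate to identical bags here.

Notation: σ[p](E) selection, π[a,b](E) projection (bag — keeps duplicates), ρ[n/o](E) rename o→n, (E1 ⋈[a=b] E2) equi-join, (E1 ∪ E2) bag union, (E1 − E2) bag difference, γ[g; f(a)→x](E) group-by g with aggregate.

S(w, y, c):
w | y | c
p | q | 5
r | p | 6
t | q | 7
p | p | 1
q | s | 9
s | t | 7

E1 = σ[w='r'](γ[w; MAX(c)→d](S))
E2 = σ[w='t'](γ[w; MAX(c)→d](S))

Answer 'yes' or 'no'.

E1 subexpression sizes:
  S → 6
  γ[w; MAX(c)→d](S) → 5
  σ[w='r'](γ[w; MAX(c)→d](S)) → 1
E2 subexpression sizes:
  S → 6
  γ[w; MAX(c)→d](S) → 5
  σ[w='t'](γ[w; MAX(c)→d](S)) → 1

E1 result:
w | d
r | 6
E2 result:
w | d
t | 7
Witness: ('t', 7) appears 0× in E1 but 1× in E2.

no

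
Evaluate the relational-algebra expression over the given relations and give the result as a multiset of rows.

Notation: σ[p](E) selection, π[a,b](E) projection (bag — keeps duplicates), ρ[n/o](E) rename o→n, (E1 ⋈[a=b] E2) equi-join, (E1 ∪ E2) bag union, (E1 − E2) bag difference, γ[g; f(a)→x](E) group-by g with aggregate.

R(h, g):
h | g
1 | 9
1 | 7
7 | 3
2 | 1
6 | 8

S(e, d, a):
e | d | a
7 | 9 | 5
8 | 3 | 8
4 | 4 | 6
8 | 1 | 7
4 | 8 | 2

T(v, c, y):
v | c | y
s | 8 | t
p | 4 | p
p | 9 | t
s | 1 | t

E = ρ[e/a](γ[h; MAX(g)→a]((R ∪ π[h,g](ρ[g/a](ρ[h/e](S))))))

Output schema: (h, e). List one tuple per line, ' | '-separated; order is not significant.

Stepwise |·|:
  R → 5
  S → 5
  ρ[h/e](S) → 5
  ρ[g/a](ρ[h/e](S)) → 5
  π[h,g](ρ[g/a](ρ[h/e](S))) → 5
  (R ∪ π[h,g](ρ[g/a](ρ[h/e](S)))) → 10
  γ[h; MAX(g)→a]((R ∪ π[h,g](ρ[g/a](ρ[h/e](S))))) → 6
  ρ[e/a](γ[h; MAX(g)→a]((R ∪ π[h,g](ρ[g/a](ρ[h/e](S)))))) → 6

== RESULT ==
h | e
1 | 9
2 | 1
4 | 6
6 | 8
7 | 5
8 | 8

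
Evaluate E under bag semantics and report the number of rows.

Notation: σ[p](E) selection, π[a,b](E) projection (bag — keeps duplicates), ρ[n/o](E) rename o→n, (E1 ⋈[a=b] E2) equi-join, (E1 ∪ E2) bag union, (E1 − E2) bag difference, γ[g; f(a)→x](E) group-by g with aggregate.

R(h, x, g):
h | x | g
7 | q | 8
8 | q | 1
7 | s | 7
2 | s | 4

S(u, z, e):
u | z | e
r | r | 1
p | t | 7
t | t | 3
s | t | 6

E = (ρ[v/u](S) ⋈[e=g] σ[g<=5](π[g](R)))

Stepwise |·|:
  S → 4
  ρ[v/u](S) → 4
  R → 4
  π[g](R) → 4
  σ[g<=5](π[g](R)) → 2
  (ρ[v/u](S) ⋈[e=g] σ[g<=5](π[g](R))) → 1

|E| = 1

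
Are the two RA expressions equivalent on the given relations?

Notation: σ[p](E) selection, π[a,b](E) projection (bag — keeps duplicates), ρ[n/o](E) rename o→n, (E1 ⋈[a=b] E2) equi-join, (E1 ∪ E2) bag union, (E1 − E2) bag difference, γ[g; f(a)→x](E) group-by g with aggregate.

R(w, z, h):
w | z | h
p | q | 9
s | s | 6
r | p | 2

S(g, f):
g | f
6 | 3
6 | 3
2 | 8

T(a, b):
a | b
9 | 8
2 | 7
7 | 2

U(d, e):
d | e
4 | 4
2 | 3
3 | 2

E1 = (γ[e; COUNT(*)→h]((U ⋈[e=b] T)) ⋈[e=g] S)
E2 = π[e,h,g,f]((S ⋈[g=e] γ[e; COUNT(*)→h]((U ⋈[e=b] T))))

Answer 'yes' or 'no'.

E1 per-node cardinality:
  U → 3
  T → 3
  (U ⋈[e=b] T) → 1
  γ[e; COUNT(*)→h]((U ⋈[e=b] T)) → 1
  S → 3
  (γ[e; COUNT(*)→h]((U ⋈[e=b] T)) ⋈[e=g] S) → 1
E2 per-node cardinality:
  S → 3
  U → 3
  T → 3
  (U ⋈[e=b] T) → 1
  γ[e; COUNT(*)→h]((U ⋈[e=b] T)) → 1
  (S ⋈[g=e] γ[e; COUNT(*)→h]((U ⋈[e=b] T))) → 1
  π[e,h,g,f]((S ⋈[g=e] γ[e; COUNT(*)→h]((U ⋈[e=b] T)))) → 1

E1 and E2 produce the same multiset:
e | h | g | f
2 | 1 | 2 | 8

yes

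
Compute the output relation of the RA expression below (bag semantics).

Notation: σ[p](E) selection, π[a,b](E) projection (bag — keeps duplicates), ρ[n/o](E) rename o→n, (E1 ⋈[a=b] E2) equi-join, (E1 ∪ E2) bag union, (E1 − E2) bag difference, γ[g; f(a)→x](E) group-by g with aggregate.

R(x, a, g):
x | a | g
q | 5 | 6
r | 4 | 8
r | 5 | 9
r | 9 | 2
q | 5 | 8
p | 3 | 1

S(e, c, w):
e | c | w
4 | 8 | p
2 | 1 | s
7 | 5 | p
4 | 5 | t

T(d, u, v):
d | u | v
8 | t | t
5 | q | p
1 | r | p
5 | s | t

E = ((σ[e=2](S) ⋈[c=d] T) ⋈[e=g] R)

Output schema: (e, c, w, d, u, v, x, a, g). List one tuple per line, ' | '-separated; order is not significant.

Stepwise |·|:
  S → 4
  σ[e=2](S) → 1
  T → 4
  (σ[e=2](S) ⋈[c=d] T) → 1
  R → 6
  ((σ[e=2](S) ⋈[c=d] T) ⋈[e=g] R) → 1

== RESULT ==
e | c | w | d | u | v | x | a | g
2 | 1 | s | 1 | r | p | r | 9 | 2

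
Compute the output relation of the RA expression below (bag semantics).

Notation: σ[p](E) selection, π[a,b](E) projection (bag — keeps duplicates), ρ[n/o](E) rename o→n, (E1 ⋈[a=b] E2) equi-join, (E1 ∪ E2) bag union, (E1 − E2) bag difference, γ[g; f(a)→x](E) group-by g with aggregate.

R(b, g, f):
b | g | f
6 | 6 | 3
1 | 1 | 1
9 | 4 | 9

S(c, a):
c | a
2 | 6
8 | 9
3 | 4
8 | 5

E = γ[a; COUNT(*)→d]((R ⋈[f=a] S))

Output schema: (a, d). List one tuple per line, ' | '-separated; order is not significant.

Row counts bottom-up:
  R → 3
  S → 4
  (R ⋈[f=a] S) → 1
  γ[a; COUNT(*)→d]((R ⋈[f=a] S)) → 1

== RESULT ==
a | d
9 | 1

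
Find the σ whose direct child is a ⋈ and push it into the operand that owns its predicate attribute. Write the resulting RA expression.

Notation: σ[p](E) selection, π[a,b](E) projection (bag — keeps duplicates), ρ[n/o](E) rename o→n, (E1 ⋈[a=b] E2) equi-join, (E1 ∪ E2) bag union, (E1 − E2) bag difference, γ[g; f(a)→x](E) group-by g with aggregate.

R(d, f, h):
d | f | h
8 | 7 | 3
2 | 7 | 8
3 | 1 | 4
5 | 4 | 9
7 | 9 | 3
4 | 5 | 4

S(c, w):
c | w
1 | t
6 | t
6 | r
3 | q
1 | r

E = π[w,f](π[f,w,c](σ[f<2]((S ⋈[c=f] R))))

σ filters on f, owned by the right side.
E' = π[w,f](π[f,w,c]((S ⋈[c=f] σ[f<2](R))))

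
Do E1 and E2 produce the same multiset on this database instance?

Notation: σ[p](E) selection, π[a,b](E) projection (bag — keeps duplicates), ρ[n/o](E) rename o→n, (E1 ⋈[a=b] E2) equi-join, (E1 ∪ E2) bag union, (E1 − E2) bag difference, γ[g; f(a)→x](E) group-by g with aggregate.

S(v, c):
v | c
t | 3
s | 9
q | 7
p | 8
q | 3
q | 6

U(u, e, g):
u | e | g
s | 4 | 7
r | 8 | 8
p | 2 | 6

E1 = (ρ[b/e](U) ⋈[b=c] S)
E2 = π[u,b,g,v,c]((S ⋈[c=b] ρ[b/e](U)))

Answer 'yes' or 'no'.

E1 subexpression sizes:
  U → 3
  ρ[b/e](U) → 3
  S → 6
  (ρ[b/e](U) ⋈[b=c] S) → 1
E2 subexpression sizes:
  S → 6
  U → 3
  ρ[b/e](U) → 3
  (S ⋈[c=b] ρ[b/e](U)) → 1
  π[u,b,g,v,c]((S ⋈[c=b] ρ[b/e](U))) → 1

E1 and E2 produce the same multiset:
u | b | g | v | c
r | 8 | 8 | p | 8

yes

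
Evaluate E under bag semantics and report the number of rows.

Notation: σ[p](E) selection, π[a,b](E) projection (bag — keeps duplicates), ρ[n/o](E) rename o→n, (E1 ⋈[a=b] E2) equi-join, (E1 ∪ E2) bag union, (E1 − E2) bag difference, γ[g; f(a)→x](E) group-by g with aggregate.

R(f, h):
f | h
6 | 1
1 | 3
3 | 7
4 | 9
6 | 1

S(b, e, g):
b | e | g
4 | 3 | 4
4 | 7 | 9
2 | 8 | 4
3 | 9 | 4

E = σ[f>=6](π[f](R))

Stepwise |·|:
  R → 5
  π[f](R) → 5
  σ[f>=6](π[f](R)) → 2

|E| = 2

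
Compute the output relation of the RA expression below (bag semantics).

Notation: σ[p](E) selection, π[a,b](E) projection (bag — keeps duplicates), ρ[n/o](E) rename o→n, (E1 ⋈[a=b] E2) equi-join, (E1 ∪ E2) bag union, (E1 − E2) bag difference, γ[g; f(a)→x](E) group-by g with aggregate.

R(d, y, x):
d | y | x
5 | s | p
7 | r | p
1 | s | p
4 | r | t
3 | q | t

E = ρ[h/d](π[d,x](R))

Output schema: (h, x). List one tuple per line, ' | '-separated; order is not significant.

Subexpression sizes:
  R → 5
  π[d,x](R) → 5
  ρ[h/d](π[d,x](R)) → 5

== RESULT ==
h | x
1 | p
3 | t
4 | t
5 | p
7 | p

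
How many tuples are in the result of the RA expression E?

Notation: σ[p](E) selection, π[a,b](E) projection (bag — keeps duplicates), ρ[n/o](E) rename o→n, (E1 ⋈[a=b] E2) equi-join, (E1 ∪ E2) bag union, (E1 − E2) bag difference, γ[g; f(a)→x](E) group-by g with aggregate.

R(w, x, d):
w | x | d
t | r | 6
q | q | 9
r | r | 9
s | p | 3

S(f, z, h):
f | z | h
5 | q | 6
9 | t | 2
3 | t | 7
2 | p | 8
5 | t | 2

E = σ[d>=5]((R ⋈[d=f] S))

Per-node cardinality:
  R → 4
  S → 5
  (R ⋈[d=f] S) → 3
  σ[d>=5]((R ⋈[d=f] S)) → 2

|E| = 2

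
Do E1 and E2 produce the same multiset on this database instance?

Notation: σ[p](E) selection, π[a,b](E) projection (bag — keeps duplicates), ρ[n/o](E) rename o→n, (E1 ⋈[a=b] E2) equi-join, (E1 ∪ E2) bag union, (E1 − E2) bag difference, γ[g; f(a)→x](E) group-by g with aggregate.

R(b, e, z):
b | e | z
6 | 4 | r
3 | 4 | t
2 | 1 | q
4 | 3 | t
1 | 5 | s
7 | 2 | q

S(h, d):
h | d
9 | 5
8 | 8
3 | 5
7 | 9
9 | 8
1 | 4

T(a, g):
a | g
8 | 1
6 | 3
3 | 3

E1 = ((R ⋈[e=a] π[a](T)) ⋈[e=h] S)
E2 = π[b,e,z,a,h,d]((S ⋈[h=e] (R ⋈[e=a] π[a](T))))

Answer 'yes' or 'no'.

E1 row counts bottom-up:
  R → 6
  T → 3
  π[a](T) → 3
  (R ⋈[e=a] π[a](T)) → 1
  S → 6
  ((R ⋈[e=a] π[a](T)) ⋈[e=h] S) → 1
E2 row counts bottom-up:
  S → 6
  R → 6
  T → 3
  π[a](T) → 3
  (R ⋈[e=a] π[a](T)) → 1
  (S ⋈[h=e] (R ⋈[e=a] π[a](T))) → 1
  π[b,e,z,a,h,d]((S ⋈[h=e] (R ⋈[e=a] π[a](T)))) → 1

E1 and E2 produce the same multiset:
b | e | z | a | h | d
4 | 3 | t | 3 | 3 | 5

yes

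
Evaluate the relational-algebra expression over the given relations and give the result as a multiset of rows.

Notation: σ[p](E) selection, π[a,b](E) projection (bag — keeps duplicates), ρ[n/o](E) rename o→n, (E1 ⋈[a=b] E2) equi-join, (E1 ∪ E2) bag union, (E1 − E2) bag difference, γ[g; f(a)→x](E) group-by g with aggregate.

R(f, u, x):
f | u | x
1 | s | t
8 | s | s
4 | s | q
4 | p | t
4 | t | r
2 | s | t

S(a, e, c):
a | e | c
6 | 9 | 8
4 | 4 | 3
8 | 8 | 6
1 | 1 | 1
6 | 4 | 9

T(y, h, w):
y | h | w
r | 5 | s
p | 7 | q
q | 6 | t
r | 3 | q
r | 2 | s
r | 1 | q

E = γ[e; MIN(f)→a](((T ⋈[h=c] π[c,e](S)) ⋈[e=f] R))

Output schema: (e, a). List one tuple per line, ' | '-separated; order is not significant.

Per-node cardinality:
  T → 6
  S → 5
  π[c,e](S) → 5
  (T ⋈[h=c] π[c,e](S)) → 3
  R → 6
  ((T ⋈[h=c] π[c,e](S)) ⋈[e=f] R) → 5
  γ[e; MIN(f)→a](((T ⋈[h=c] π[c,e](S)) ⋈[e=f] R)) → 3

== RESULT ==
e | a
1 | 1
4 | 4
8 | 8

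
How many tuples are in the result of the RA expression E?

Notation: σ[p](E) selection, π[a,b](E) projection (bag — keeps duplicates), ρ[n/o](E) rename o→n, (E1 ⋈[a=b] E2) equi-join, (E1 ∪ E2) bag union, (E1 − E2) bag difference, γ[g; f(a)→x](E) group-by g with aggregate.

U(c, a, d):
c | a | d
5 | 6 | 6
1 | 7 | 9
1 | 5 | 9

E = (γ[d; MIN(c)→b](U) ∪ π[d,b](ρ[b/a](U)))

Stepwise |·|:
  U → 3
  γ[d; MIN(c)→b](U) → 2
  U → 3
  ρ[b/a](U) → 3
  π[d,b](ρ[b/a](U)) → 3
  (γ[d; MIN(c)→b](U) ∪ π[d,b](ρ[b/a](U))) → 5

|E| = 5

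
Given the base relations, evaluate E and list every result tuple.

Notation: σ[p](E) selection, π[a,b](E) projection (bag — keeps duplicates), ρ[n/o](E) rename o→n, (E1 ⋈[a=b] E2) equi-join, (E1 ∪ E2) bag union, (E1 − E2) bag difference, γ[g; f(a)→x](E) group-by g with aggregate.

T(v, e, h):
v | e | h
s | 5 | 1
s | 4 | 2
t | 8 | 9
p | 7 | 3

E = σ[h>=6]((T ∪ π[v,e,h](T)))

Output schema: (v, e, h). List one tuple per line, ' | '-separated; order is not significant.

Row counts bottom-up:
  T → 4
  T → 4
  π[v,e,h](T) → 4
  (T ∪ π[v,e,h](T)) → 8
  σ[h>=6]((T ∪ π[v,e,h](T))) → 2

== RESULT ==
v | e | h
t | 8 | 9
t | 8 | 9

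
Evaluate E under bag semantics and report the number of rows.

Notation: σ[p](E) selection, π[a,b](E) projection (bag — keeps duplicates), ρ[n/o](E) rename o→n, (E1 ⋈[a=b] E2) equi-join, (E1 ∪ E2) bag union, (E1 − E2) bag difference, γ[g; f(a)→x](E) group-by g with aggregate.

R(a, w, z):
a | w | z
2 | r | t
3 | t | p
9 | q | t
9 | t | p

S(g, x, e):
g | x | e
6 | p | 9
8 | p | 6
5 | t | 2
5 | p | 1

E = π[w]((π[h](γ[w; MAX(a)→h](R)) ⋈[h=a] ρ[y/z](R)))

Per-node cardinality:
  R → 4
  γ[w; MAX(a)→h](R) → 3
  π[h](γ[w; MAX(a)→h](R)) → 3
  R → 4
  ρ[y/z](R) → 4
  (π[h](γ[w; MAX(a)→h](R)) ⋈[h=a] ρ[y/z](R)) → 5
  π[w]((π[h](γ[w; MAX(a)→h](R)) ⋈[h=a] ρ[y/z](R))) → 5

|E| = 5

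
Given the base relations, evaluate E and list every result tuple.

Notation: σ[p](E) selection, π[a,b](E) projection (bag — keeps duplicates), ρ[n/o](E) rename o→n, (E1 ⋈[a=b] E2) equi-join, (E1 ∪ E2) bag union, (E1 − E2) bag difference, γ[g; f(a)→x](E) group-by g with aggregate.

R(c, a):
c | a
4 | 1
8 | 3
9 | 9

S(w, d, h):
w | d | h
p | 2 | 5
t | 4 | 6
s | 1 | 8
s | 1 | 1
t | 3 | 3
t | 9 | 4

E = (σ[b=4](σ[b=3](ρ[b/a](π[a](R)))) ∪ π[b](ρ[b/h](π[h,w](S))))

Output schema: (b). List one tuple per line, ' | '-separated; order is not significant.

Per-node cardinality:
  R → 3
  π[a](R) → 3
  ρ[b/a](π[a](R)) → 3
  σ[b=3](ρ[b/a](π[a](R))) → 1
  σ[b=4](σ[b=3](ρ[b/a](π[a](R)))) → 0
  S → 6
  π[h,w](S) → 6
  ρ[b/h](π[h,w](S)) → 6
  π[b](ρ[b/h](π[h,w](S))) → 6
  (σ[b=4](σ[b=3](ρ[b/a](π[a](R)))) ∪ π[b](ρ[b/h](π[h,w](S)))) → 6

== RESULT ==
b
1
3
4
5
6
8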